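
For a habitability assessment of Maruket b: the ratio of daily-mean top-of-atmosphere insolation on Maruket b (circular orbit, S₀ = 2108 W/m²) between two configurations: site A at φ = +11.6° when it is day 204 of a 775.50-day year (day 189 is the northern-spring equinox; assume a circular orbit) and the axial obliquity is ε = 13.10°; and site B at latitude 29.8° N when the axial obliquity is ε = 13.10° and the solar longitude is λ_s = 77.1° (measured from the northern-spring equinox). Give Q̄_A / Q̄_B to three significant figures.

Q̄_A / Q̄_B ≈ 0.963

— Configuration A (φ=+11.6°):
Solar longitude: λ_s = 360° × (204 − 189)/775.50 = 6.963°.
sin δ = sin 13.10° × sin 6.963° = 0.02748, so δ = +1.575°.
cos H₀ = −tan(+11.6°) tan(+1.575°) = -0.0056, H₀ = 1.5764 rad.
Bracket: H₀ sin φ sin δ + cos φ cos δ sin H₀ = 1.5764×0.20108×0.02748 + 0.97958×0.99962×0.99998 = 0.008711 + 0.979188 = 0.987899.
Q̄ = (S₀/π) × [bracket] = (2108/π) × 0.987899 = 662.88 W/m².
— Configuration B (φ=+29.8°):
Solar declination: sin δ = sin ε · sin λ_s = sin 13.10° × sin 77.1° = 0.22093, so δ = +12.764°.
cos H₀ = −tan(+29.8°) tan(+12.764°) = -0.1297, H₀ = 1.7009 rad.
Bracket: H₀ sin φ sin δ + cos φ cos δ sin H₀ = 1.7009×0.49697×0.22093 + 0.86777×0.97529×0.99155 = 0.186751 + 0.839176 = 1.025927.
Q̄ = (S₀/π) × [bracket] = (2108/π) × 1.025927 = 688.39 W/m².
Ratio Q̄_A / Q̄_B = 662.88 / 688.39 = 0.9629.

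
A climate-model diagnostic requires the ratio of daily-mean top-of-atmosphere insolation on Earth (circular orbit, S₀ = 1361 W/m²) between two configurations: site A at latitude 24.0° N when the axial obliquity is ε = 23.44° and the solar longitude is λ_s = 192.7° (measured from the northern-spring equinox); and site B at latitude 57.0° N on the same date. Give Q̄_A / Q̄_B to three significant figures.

— Configuration A (φ=+24.0°):
Solar declination: sin δ = sin ε · sin λ_s = sin 23.44° × sin 192.7° = -0.08745, so δ = -5.017°.
cos H₀ = −tan(+24.0°) tan(-5.017°) = 0.0391, H₀ = 1.5317 rad.
Bracket: H₀ sin φ sin δ + cos φ cos δ sin H₀ = 1.5317×0.40674×-0.08745 + 0.91355×0.99617×0.99924 = -0.054482 + 0.909359 = 0.854877.
Q̄ = (S₀/π) × [bracket] = (1361/π) × 0.854877 = 370.35 W/m².
— Configuration B (φ=+57.0°):
cos H₀ = −tan(+57.0°) tan(-5.017°) = 0.1352, H₀ = 1.4352 rad.
Bracket: H₀ sin φ sin δ + cos φ cos δ sin H₀ = 1.4352×0.83867×-0.08745 + 0.54464×0.99617×0.99082 = -0.105260 + 0.537573 = 0.432313.
Q̄ = (S₀/π) × [bracket] = (1361/π) × 0.432313 = 187.29 W/m².
Ratio Q̄_A / Q̄_B = 370.35 / 187.29 = 1.977.

Q̄_A / Q̄_B ≈ 1.98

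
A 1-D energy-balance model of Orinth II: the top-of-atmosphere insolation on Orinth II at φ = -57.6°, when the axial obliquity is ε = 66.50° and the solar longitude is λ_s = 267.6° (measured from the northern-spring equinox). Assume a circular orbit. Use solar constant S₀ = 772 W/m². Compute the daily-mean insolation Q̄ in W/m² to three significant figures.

Solar declination: sin δ = sin ε · sin λ_s = sin 66.50° × sin 267.6° = -0.91626, so δ = -66.385°.
cos H₀ = −tan(-57.6°) tan(-66.385°) = -3.6041 ≤ −1 ⇒ polar day, H₀ = π.
Bracket: H₀ sin φ sin δ + cos φ cos δ sin H₀ = 3.1416×-0.84433×-0.91626 + 0.53583×0.40059×0.00000 = 2.430423 + 0.000000 = 2.430423.
Q̄ = (S₀/π) × [bracket] = (772/π) × 2.430423 = 597.2 W/m².

Q̄ ≈ 597 W/m²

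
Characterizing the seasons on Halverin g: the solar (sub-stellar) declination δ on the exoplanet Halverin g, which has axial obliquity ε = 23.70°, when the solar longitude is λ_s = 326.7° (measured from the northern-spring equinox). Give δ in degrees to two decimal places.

sin δ = sin ε · sin λ_s = sin 23.70° × sin 326.7° = -0.220679.
δ = arcsin(-0.220679) = -12.75°.

δ = -12.75°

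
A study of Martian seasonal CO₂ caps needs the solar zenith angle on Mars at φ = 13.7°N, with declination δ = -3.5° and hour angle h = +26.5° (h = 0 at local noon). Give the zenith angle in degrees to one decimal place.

θ_z = 31.4°

cos θ_z = sin φ sin δ + cos φ cos δ cos h = -0.014459 + 0.867851 = 0.853392.
θ_z = arccos(0.853392) = 31.4°.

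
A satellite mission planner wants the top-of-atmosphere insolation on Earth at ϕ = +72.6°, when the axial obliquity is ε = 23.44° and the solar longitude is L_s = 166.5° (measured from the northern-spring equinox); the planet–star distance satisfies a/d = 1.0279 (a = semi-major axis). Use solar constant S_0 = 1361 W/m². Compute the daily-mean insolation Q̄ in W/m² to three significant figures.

Solar declination: sin δ = sin ε · sin L_s = sin 23.44° × sin 166.5° = 0.09286, so δ = +5.328°.
cos h₀ = −tan(+72.6°) tan(+5.328°) = -0.2976, h₀ = 1.8730 rad.
Bracket: h₀ sin ϕ sin δ + cos ϕ cos δ sin h₀ = 1.8730×0.95424×0.09286 + 0.29904×0.99568×0.95469 = 0.165968 + 0.284257 = 0.450225.
Inverse-square distance factor (a/d)² = 1.0279² = 1.056578.
Q̄ = (S_0/π) × 1.056578 × [bracket] = (1361/π) × 1.056578 × 0.450225 = 206.1 W/m².

Q̄ ≈ 206 W/m²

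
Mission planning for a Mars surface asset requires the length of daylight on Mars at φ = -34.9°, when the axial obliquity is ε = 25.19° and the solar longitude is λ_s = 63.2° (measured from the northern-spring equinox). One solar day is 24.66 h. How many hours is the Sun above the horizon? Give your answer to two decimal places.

Solar declination: sin δ = sin ε · sin λ_s = sin 25.19° × sin 63.2° = 0.37990, so δ = +22.328°.
cos H₀ = −tan φ · tan δ = −tan(-34.9°) × tan(+22.328°) = 0.2865, so H₀ = 1.2802 rad = 73.35°.
Daylight = 2H₀/(2π) × 24.66 h = (1.2802/π) × 24.66 = 10.05 h.

10.05 h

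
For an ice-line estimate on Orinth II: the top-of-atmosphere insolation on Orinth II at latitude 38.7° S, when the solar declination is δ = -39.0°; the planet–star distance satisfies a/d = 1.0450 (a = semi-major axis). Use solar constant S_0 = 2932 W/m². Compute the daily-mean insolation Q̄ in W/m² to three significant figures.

Q̄ ≈ 1.38e+03 W/m²

cos h₀ = −tan(-38.7°) tan(-39.000°) = -0.6488, h₀ = 2.2767 rad.
Bracket: h₀ sin ϕ sin δ + cos ϕ cos δ sin h₀ = 2.2767×-0.62524×-0.62932 + 0.78043×0.77715×0.76099 = 0.895827 + 0.461549 = 1.357376.
Inverse-square distance factor (a/d)² = 1.0450² = 1.092025.
Q̄ = (S_0/π) × 1.092025 × [bracket] = (2932/π) × 1.092025 × 1.357376 = 1383 W/m².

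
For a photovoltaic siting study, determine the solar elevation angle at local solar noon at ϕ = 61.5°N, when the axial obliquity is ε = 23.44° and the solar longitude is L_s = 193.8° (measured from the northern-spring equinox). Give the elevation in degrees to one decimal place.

Solar declination: sin δ = sin ε · sin L_s = sin 23.44° × sin 193.8° = -0.09489, so δ = -5.445°.
At local noon the hour angle is zero, so the zenith angle equals |ϕ − δ| = |+61.5° − (-5.445°)| = 66.945°.
Elevation = 90° − 66.945° = 23.1°.

23.1°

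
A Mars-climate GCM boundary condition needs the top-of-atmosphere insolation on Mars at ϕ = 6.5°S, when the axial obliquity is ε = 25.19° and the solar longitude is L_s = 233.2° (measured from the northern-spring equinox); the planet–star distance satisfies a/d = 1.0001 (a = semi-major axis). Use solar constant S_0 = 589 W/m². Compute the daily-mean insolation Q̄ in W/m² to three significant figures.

Q̄ ≈ 187 W/m²

Solar declination: sin δ = sin ε · sin L_s = sin 25.19° × sin 233.2° = -0.34081, so δ = -19.926°.
cos h₀ = −tan(-6.5°) tan(-19.926°) = -0.0413, h₀ = 1.6121 rad.
Bracket: h₀ sin ϕ sin δ + cos ϕ cos δ sin h₀ = 1.6121×-0.11320×-0.34081 + 0.99357×0.94013×0.99915 = 0.062194 + 0.933291 = 0.995485.
Inverse-square distance factor (a/d)² = 1.0001² = 1.000200.
Q̄ = (S_0/π) × 1.000200 × [bracket] = (589/π) × 1.000200 × 0.995485 = 186.7 W/m².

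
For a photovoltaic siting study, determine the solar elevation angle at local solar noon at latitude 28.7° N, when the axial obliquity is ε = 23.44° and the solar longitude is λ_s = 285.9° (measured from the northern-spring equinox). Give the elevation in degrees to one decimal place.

Solar declination: sin δ = sin ε · sin λ_s = sin 23.44° × sin 285.9° = -0.38257, so δ = -22.493°.
At local noon the hour angle is zero, so the zenith angle equals |φ − δ| = |+28.7° − (-22.493°)| = 51.193°.
Elevation = 90° − 51.193° = 38.8°.

38.8°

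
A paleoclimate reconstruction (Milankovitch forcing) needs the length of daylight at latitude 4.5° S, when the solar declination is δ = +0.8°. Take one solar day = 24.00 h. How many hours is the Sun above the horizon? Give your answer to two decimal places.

11.99 h

cos h₀ = −tan ϕ · tan δ = −tan(-4.5°) × tan(+0.800°) = 0.0011, so h₀ = 1.5697 rad = 89.94°.
Daylight = 2h₀/(2π) × 24.00 h = (1.5697/π) × 24.00 = 11.99 h.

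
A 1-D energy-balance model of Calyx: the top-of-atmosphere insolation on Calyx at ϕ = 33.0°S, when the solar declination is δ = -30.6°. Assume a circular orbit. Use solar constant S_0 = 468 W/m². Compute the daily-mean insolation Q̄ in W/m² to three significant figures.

cos h₀ = −tan(-33.0°) tan(-30.600°) = -0.3841, h₀ = 1.9650 rad.
Bracket: h₀ sin ϕ sin δ + cos ϕ cos δ sin h₀ = 1.9650×-0.54464×-0.50904 + 0.83867×0.86074×0.92331 = 0.544784 + 0.666516 = 1.211300.
Q̄ = (S_0/π) × [bracket] = (468/π) × 1.211300 = 180.4 W/m².

Q̄ ≈ 180 W/m²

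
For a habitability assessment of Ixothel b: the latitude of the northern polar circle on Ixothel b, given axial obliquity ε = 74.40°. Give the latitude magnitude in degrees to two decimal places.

The polar circle is the lowest latitude that experiences at least one full rotation of continuous daylight at the northern-summer solstice; it lies at |ϕ| = 90° − ε = 90° − 74.40° = 15.60°.

15.60°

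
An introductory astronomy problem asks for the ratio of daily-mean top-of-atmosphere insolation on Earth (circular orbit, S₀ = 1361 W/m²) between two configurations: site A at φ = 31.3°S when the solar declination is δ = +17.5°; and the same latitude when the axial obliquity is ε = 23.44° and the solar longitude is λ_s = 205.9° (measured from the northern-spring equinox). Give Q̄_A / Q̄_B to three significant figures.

Q̄_A / Q̄_B ≈ 0.592

— Configuration A (φ=-31.3°):
cos H₀ = −tan(-31.3°) tan(+17.500°) = 0.1917, H₀ = 1.3779 rad.
Bracket: H₀ sin φ sin δ + cos φ cos δ sin H₀ = 1.3779×-0.51952×0.30071 + 0.85446×0.95372×0.98145 = -0.215262 + 0.799799 = 0.584537.
Q̄ = (S₀/π) × [bracket] = (1361/π) × 0.584537 = 253.23 W/m².
— Configuration B (φ=-31.3°):
Solar declination: sin δ = sin ε · sin λ_s = sin 23.44° × sin 205.9° = -0.17375, so δ = -10.006°.
cos H₀ = −tan(-31.3°) tan(-10.006°) = -0.1073, H₀ = 1.6783 rad.
Bracket: H₀ sin φ sin δ + cos φ cos δ sin H₀ = 1.6783×-0.51952×-0.17375 + 0.85446×0.98479×0.99423 = 0.151494 + 0.836608 = 0.988102.
Q̄ = (S₀/π) × [bracket] = (1361/π) × 0.988102 = 428.07 W/m².
Ratio Q̄_A / Q̄_B = 253.23 / 428.07 = 0.5916.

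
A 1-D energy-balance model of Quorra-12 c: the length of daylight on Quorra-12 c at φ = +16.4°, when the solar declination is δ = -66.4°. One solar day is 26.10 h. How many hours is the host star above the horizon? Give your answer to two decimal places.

6.91 h

cos H₀ = −tan φ · tan δ = −tan(+16.4°) × tan(-66.400°) = 0.6737, so H₀ = 0.8316 rad = 47.65°.
Daylight = 2H₀/(2π) × 26.10 h = (0.8316/π) × 26.10 = 6.91 h.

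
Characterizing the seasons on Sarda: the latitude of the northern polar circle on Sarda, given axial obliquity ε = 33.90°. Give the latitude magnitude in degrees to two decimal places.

The polar circle is the lowest latitude that experiences at least one full rotation of continuous daylight at the northern-summer solstice; it lies at |φ| = 90° − ε = 90° − 33.90° = 56.10°.

56.10°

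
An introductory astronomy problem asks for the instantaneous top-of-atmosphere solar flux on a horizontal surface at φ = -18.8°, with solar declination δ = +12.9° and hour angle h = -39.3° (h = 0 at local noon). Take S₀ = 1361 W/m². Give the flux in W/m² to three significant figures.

874 W/m²

cos θ_z = sin φ sin δ + cos φ cos δ cos h = -0.071946 + 0.714066 = 0.642120.
Flux = S₀ · cos θ_z = 1361 × 0.642120 = 873.9 W/m².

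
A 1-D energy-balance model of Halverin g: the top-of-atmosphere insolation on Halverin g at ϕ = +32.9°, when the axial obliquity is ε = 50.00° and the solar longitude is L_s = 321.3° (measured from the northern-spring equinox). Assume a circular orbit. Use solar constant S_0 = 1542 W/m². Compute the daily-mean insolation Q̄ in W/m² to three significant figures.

Q̄ ≈ 184 W/m²

Solar declination: sin δ = sin ε · sin L_s = sin 50.00° × sin 321.3° = -0.47896, so δ = -28.618°.
cos h₀ = −tan(+32.9°) tan(-28.618°) = 0.3530, h₀ = 1.2100 rad.
Bracket: h₀ sin ϕ sin δ + cos ϕ cos δ sin h₀ = 1.2100×0.54317×-0.47896 + 0.83962×0.87783×0.93563 = -0.314790 + 0.689600 = 0.374810.
Q̄ = (S_0/π) × [bracket] = (1542/π) × 0.374810 = 184.0 W/m².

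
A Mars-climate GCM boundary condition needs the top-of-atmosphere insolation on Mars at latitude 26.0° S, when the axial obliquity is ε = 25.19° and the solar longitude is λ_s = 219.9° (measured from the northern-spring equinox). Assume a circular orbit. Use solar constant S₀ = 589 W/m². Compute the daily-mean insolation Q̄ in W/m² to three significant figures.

Q̄ ≈ 199 W/m²

Solar declination: sin δ = sin ε · sin λ_s = sin 25.19° × sin 219.9° = -0.27301, so δ = -15.844°.
cos H₀ = −tan(-26.0°) tan(-15.844°) = -0.1384, H₀ = 1.7097 rad.
Bracket: H₀ sin φ sin δ + cos φ cos δ sin H₀ = 1.7097×-0.43837×-0.27301 + 0.89879×0.96201×0.99037 = 0.204616 + 0.856318 = 1.060934.
Q̄ = (S₀/π) × [bracket] = (589/π) × 1.060934 = 198.9 W/m².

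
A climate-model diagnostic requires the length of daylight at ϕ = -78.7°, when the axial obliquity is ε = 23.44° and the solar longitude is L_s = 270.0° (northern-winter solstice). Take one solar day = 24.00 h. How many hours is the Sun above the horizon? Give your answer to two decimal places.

24.00 h

Solar declination: sin δ = sin ε · sin L_s = sin 23.44° × sin 270.0° = -0.39779, so δ = -23.440°.
Sunrise equation: cos h₀ = −tan ϕ · tan δ = -2.1698 ≤ −1, so the Sun never sets (polar day) and h₀ = π.
Daylight = 2h₀/(2π) × 24.00 h = (3.1416/π) × 24.00 = 24.00 h.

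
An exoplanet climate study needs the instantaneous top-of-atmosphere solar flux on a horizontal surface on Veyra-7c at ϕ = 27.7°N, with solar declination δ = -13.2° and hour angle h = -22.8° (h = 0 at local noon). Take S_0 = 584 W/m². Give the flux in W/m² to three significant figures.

402 W/m²

cos θ_z = sin ϕ sin δ + cos ϕ cos δ cos h = -0.106147 + 0.794647 = 0.688500.
Flux = S_0 · cos θ_z = 584 × 0.688500 = 402.1 W/m².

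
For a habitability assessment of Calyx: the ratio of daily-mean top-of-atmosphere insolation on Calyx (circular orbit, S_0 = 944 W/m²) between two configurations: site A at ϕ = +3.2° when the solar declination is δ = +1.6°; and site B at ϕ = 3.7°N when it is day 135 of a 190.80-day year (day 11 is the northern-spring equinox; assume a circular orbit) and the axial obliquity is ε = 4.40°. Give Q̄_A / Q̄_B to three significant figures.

— Configuration A (ϕ=+3.2°):
cos h₀ = −tan(+3.2°) tan(+1.600°) = -0.0016, h₀ = 1.5724 rad.
Bracket: h₀ sin ϕ sin δ + cos ϕ cos δ sin h₀ = 1.5724×0.05582×0.02792 + 0.99844×0.99961×1.00000 = 0.002451 + 0.998051 = 1.000502.
Q̄ = (S_0/π) × [bracket] = (944/π) × 1.000502 = 300.64 W/m².
— Configuration B (ϕ=+3.7°):
Solar longitude: L_s = 360° × (135 − 11)/190.80 = 233.962°.
sin δ = sin 4.40° × sin 233.962° = -0.06204, so δ = -3.557°.
cos h₀ = −tan(+3.7°) tan(-3.557°) = 0.0040, h₀ = 1.5668 rad.
Bracket: h₀ sin ϕ sin δ + cos ϕ cos δ sin h₀ = 1.5668×0.06453×-0.06204 + 0.99792×0.99807×0.99999 = -0.006273 + 0.995984 = 0.989711.
Q̄ = (S_0/π) × [bracket] = (944/π) × 0.989711 = 297.39 W/m².
Ratio Q̄_A / Q̄_B = 300.64 / 297.39 = 1.011.

Q̄_A / Q̄_B ≈ 1.01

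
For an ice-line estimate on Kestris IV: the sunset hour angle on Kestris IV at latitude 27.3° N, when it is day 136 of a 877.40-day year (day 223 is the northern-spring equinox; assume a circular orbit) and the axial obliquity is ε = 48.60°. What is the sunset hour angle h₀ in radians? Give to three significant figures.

h₀ = 1.32 rad

Solar longitude: L_s = 360° × (136 − 223)/877.40 = -35.696°, i.e. -35.696° + 360° = 324.304°.
sin δ = sin 48.60° × sin 324.304° = -0.43768, so δ = -25.956°.
cos h₀ = −tan ϕ · tan δ = −tan(+27.3°) × tan(-25.956°) = 0.2512, so h₀ = 1.3168 rad = 75.45°.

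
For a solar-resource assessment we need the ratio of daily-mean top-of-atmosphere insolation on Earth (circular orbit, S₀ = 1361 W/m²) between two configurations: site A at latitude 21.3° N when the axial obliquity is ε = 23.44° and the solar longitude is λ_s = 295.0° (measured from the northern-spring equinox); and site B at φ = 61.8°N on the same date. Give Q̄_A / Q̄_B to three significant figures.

Q̄_A / Q̄_B ≈ 10.8

— Configuration A (φ=+21.3°):
Solar declination: sin δ = sin ε · sin λ_s = sin 23.44° × sin 295.0° = -0.36052, so δ = -21.132°.
cos H₀ = −tan(+21.3°) tan(-21.132°) = 0.1507, H₀ = 1.4195 rad.
Bracket: H₀ sin φ sin δ + cos φ cos δ sin H₀ = 1.4195×0.36325×-0.36052 + 0.93169×0.93275×0.98858 = -0.185896 + 0.859109 = 0.673213.
Q̄ = (S₀/π) × [bracket] = (1361/π) × 0.673213 = 291.65 W/m².
— Configuration B (φ=+61.8°):
cos H₀ = −tan(+61.8°) tan(-21.132°) = 0.7208, H₀ = 0.7658 rad.
Bracket: H₀ sin φ sin δ + cos φ cos δ sin H₀ = 0.7658×0.88130×-0.36052 + 0.47255×0.93275×0.69310 = -0.243315 + 0.305498 = 0.062183.
Q̄ = (S₀/π) × [bracket] = (1361/π) × 0.062183 = 26.939 W/m².
Ratio Q̄_A / Q̄_B = 291.65 / 26.939 = 10.83.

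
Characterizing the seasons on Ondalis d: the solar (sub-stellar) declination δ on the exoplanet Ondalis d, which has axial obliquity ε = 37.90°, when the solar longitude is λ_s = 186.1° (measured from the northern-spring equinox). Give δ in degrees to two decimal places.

δ = -3.74°

sin δ = sin ε · sin λ_s = sin 37.90° × sin 186.1° = -0.065276.
δ = arcsin(-0.065276) = -3.74°.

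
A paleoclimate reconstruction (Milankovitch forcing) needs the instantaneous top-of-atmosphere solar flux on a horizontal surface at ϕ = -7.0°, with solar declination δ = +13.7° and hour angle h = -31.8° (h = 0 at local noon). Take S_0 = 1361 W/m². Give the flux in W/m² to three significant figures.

cos θ_z = sin ϕ sin δ + cos ϕ cos δ cos h = -0.028863 + 0.819558 = 0.790695.
Flux = S_0 · cos θ_z = 1361 × 0.790695 = 1076 W/m².

1.08e+03 W/m²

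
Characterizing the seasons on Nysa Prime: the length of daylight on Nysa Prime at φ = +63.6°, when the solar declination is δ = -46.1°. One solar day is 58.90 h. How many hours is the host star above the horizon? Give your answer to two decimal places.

0.00 h

cos H₀ = −tan φ · tan δ = 2.0934 ≥ 1, so the host star never rises (polar night) and H₀ = 0.
Daylight = 2H₀/(2π) × 58.90 h = (0.0000/π) × 58.90 = 0.00 h.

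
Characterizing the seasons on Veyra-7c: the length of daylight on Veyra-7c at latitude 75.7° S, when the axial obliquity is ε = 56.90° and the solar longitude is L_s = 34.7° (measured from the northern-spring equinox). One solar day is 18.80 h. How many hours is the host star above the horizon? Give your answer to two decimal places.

0.00 h

Solar declination: sin δ = sin ε · sin L_s = sin 56.90° × sin 34.7° = 0.47690, so δ = +28.483°.
cos h₀ = −tan ϕ · tan δ = 2.1286 ≥ 1, so the host star never rises (polar night) and h₀ = 0.
Daylight = 2h₀/(2π) × 18.80 h = (0.0000/π) × 18.80 = 0.00 h.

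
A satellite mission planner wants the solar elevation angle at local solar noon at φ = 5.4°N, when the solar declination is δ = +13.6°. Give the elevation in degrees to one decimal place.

At local noon the hour angle is zero, so the zenith angle equals |φ − δ| = |+5.4° − (+13.600°)| = 8.200°.
Elevation = 90° − 8.200° = 81.8°.

81.8°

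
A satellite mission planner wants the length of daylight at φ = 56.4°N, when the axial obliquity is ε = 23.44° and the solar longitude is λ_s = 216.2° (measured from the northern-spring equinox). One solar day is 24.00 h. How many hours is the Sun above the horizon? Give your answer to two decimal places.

9.16 h

Solar declination: sin δ = sin ε · sin λ_s = sin 23.44° × sin 216.2° = -0.23494, so δ = -13.588°.
cos H₀ = −tan φ · tan δ = −tan(+56.4°) × tan(-13.588°) = 0.3638, so H₀ = 1.1985 rad = 68.67°.
Daylight = 2H₀/(2π) × 24.00 h = (1.1985/π) × 24.00 = 9.16 h.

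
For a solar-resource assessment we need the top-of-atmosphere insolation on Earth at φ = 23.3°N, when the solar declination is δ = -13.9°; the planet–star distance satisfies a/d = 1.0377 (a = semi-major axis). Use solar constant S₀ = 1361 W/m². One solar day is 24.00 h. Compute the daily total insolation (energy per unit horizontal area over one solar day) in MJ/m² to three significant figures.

30.1 MJ/m²

cos H₀ = −tan(+23.3°) tan(-13.900°) = 0.1066, H₀ = 1.4640 rad.
Bracket: H₀ sin φ sin δ + cos φ cos δ sin H₀ = 1.4640×0.39555×-0.24023 + 0.91845×0.97072×0.99430 = -0.139114 + 0.886476 = 0.747362.
Inverse-square distance factor (a/d)² = 1.0377² = 1.076821.
Q̄ = (S₀/π) × 1.076821 × [bracket] = (1361/π) × 1.076821 × 0.747362 = 348.64 W/m².
Daily total = Q̄ × 24.00 h × 3600 s/h = 348.64 × 24.00 × 3600 / 10⁶ = 30.12 MJ/m².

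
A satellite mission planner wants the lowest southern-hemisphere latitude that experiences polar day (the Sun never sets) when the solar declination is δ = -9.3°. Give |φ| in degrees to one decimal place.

|φ| = 80.7°

Polar day requires cos H₀ = −tan φ tan δ ≤ −1, i.e. tan φ tan δ ≥ 1.
The boundary is |tan φ| · |tan δ| = 1, so |φ| = 90° − |δ| = 90° − 9.3° = 80.7° in the southern hemisphere.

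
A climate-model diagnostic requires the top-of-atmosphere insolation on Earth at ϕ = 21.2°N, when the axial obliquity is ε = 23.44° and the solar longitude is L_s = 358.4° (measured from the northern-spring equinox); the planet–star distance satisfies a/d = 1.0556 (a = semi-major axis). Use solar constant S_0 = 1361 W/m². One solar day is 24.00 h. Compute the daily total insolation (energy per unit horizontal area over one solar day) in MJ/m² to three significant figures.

38.6 MJ/m²

Solar declination: sin δ = sin ε · sin L_s = sin 23.44° × sin 358.4° = -0.01111, so δ = -0.636°.
cos h₀ = −tan(+21.2°) tan(-0.636°) = 0.0043, h₀ = 1.5665 rad.
Bracket: h₀ sin ϕ sin δ + cos ϕ cos δ sin h₀ = 1.5665×0.36162×-0.01111 + 0.93232×0.99994×0.99999 = -0.006294 + 0.932255 = 0.925961.
Inverse-square distance factor (a/d)² = 1.0556² = 1.114291.
Q̄ = (S_0/π) × 1.114291 × [bracket] = (1361/π) × 1.114291 × 0.925961 = 446.99 W/m².
Daily total = Q̄ × 24.00 h × 3600 s/h = 446.99 × 24.00 × 3600 / 10⁶ = 38.62 MJ/m².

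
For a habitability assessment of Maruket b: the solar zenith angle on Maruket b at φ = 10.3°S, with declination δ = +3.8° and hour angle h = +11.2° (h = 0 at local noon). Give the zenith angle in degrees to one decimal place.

cos θ_z = sin φ sin δ + cos φ cos δ cos h = -0.011850 + 0.963025 = 0.951175.
θ_z = arccos(0.951175) = 18.0°.

θ_z = 18.0°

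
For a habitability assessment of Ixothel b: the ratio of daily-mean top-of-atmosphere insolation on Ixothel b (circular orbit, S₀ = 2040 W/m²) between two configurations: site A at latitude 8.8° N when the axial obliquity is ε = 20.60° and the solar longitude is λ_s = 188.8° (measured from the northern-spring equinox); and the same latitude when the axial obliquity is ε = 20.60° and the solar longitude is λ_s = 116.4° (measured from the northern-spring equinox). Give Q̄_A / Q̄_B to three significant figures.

Q̄_A / Q̄_B ≈ 0.960

— Configuration A (φ=+8.8°):
Solar declination: sin δ = sin ε · sin λ_s = sin 20.60° × sin 188.8° = -0.05383, so δ = -3.086°.
cos H₀ = −tan(+8.8°) tan(-3.086°) = 0.0083, H₀ = 1.5625 rad.
Bracket: H₀ sin φ sin δ + cos φ cos δ sin H₀ = 1.5625×0.15299×-0.05383 + 0.98823×0.99855×0.99997 = -0.012868 + 0.986767 = 0.973899.
Q̄ = (S₀/π) × [bracket] = (2040/π) × 0.973899 = 632.40 W/m².
— Configuration B (φ=+8.8°):
Solar declination: sin δ = sin ε · sin λ_s = sin 20.60° × sin 116.4° = 0.31515, so δ = +18.370°.
cos H₀ = −tan(+8.8°) tan(+18.370°) = -0.0514, H₀ = 1.6222 rad.
Bracket: H₀ sin φ sin δ + cos φ cos δ sin H₀ = 1.6222×0.15299×0.31515 + 0.98823×0.94904×0.99868 = 0.078214 + 0.936632 = 1.014846.
Q̄ = (S₀/π) × [bracket] = (2040/π) × 1.014846 = 658.99 W/m².
Ratio Q̄_A / Q̄_B = 632.40 / 658.99 = 0.9597.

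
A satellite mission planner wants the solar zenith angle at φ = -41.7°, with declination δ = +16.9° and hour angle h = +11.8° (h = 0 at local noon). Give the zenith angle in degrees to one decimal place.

θ_z = 59.6°

cos θ_z = sin φ sin δ + cos φ cos δ cos h = -0.193384 + 0.699297 = 0.505913.
θ_z = arccos(0.505913) = 59.6°.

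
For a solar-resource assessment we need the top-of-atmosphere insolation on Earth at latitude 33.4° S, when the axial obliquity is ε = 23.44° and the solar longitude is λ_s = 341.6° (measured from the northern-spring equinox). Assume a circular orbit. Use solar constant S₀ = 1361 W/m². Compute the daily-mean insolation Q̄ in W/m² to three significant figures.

Solar declination: sin δ = sin ε · sin λ_s = sin 23.44° × sin 341.6° = -0.12556, so δ = -7.213°.
cos H₀ = −tan(-33.4°) tan(-7.213°) = -0.0835, H₀ = 1.6543 rad.
Bracket: H₀ sin φ sin δ + cos φ cos δ sin H₀ = 1.6543×-0.55048×-0.12556 + 0.83485×0.99209×0.99651 = 0.114342 + 0.825356 = 0.939698.
Q̄ = (S₀/π) × [bracket] = (1361/π) × 0.939698 = 407.1 W/m².

Q̄ ≈ 407 W/m²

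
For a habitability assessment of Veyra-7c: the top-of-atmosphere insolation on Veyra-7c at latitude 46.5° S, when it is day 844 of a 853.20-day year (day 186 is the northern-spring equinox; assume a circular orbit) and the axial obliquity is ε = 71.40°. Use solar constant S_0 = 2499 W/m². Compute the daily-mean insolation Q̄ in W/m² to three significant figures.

Q̄ ≈ 1.70e+03 W/m²

Solar longitude: L_s = 360° × (844 − 186)/853.20 = 277.637°.
sin δ = sin 71.40° × sin 277.637° = -0.93936, so δ = -69.945°.
cos h₀ = −tan(-46.5°) tan(-69.945°) = -2.8865 ≤ −1 ⇒ polar day, h₀ = π.
Bracket: h₀ sin ϕ sin δ + cos ϕ cos δ sin h₀ = 3.1416×-0.72537×-0.93936 + 0.68835×0.34293×0.00000 = 2.140635 + 0.000000 = 2.140635.
Q̄ = (S_0/π) × [bracket] = (2499/π) × 2.140635 = 1703 W/m².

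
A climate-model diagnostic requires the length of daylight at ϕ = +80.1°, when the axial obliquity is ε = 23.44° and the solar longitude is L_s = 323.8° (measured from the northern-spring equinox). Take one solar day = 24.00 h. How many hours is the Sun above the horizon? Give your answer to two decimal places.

0.00 h

Solar declination: sin δ = sin ε · sin L_s = sin 23.44° × sin 323.8° = -0.23494, so δ = -13.588°.
cos h₀ = −tan ϕ · tan δ = 1.3849 ≥ 1, so the Sun never rises (polar night) and h₀ = 0.
Daylight = 2h₀/(2π) × 24.00 h = (0.0000/π) × 24.00 = 0.00 h.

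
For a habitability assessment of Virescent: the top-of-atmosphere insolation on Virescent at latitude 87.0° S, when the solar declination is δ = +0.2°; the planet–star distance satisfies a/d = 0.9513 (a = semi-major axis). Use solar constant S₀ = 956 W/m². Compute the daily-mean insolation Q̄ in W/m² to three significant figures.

cos H₀ = −tan(-87.0°) tan(+0.200°) = 0.0666, H₀ = 1.5041 rad.
Bracket: H₀ sin φ sin δ + cos φ cos δ sin H₀ = 1.5041×-0.99863×0.00349 + 0.05234×0.99999×0.99778 = -0.005242 + 0.052223 = 0.046981.
Inverse-square distance factor (a/d)² = 0.9513² = 0.904972.
Q̄ = (S₀/π) × 0.904972 × [bracket] = (956/π) × 0.904972 × 0.046981 = 12.94 W/m².

Q̄ ≈ 12.9 W/m²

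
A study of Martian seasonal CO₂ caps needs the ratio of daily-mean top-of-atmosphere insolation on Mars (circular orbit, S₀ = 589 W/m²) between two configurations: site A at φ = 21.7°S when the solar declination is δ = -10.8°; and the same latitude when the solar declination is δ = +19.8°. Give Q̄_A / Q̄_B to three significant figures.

Q̄_A / Q̄_B ≈ 1.49

— Configuration A (φ=-21.7°):
cos H₀ = −tan(-21.7°) tan(-10.800°) = -0.0759, H₀ = 1.6468 rad.
Bracket: H₀ sin φ sin δ + cos φ cos δ sin H₀ = 1.6468×-0.36975×-0.18738 + 0.92913×0.98229×0.99711 = 0.114096 + 0.910037 = 1.024133.
Q̄ = (S₀/π) × [bracket] = (589/π) × 1.024133 = 192.01 W/m².
— Configuration B (φ=-21.7°):
cos H₀ = −tan(-21.7°) tan(+19.800°) = 0.1433, H₀ = 1.4270 rad.
Bracket: H₀ sin φ sin δ + cos φ cos δ sin H₀ = 1.4270×-0.36975×0.33874 + 0.92913×0.94088×0.98968 = -0.178730 + 0.865178 = 0.686448.
Q̄ = (S₀/π) × [bracket] = (589/π) × 0.686448 = 128.70 W/m².
Ratio Q̄_A / Q̄_B = 192.01 / 128.70 = 1.492.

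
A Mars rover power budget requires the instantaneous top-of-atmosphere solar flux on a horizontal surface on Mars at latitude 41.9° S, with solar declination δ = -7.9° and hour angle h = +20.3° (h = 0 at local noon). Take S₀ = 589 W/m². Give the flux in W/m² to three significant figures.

cos θ_z = sin φ sin δ + cos φ cos δ cos h = 0.091790 + 0.691456 = 0.783246.
Flux = S₀ · cos θ_z = 589 × 0.783246 = 461.3 W/m².

461 W/m²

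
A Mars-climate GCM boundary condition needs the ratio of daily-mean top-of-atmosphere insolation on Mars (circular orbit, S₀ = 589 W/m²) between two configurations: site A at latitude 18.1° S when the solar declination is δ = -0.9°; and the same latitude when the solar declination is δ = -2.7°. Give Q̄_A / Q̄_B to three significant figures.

Q̄_A / Q̄_B ≈ 0.985

— Configuration A (φ=-18.1°):
cos H₀ = −tan(-18.1°) tan(-0.900°) = -0.0051, H₀ = 1.5759 rad.
Bracket: H₀ sin φ sin δ + cos φ cos δ sin H₀ = 1.5759×-0.31068×-0.01571 + 0.95052×0.99988×0.99999 = 0.007692 + 0.950396 = 0.958088.
Q̄ = (S₀/π) × [bracket] = (589/π) × 0.958088 = 179.63 W/m².
— Configuration B (φ=-18.1°):
cos H₀ = −tan(-18.1°) tan(-2.700°) = -0.0154, H₀ = 1.5862 rad.
Bracket: H₀ sin φ sin δ + cos φ cos δ sin H₀ = 1.5862×-0.31068×-0.04711 + 0.95052×0.99889×0.99988 = 0.023216 + 0.949351 = 0.972567.
Q̄ = (S₀/π) × [bracket] = (589/π) × 0.972567 = 182.34 W/m².
Ratio Q̄_A / Q̄_B = 179.63 / 182.34 = 0.9851.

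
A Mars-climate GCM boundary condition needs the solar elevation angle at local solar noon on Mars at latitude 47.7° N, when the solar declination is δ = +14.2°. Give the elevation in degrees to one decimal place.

56.5°

At local noon the hour angle is zero, so the zenith angle equals |φ − δ| = |+47.7° − (+14.200°)| = 33.500°.
Elevation = 90° − 33.500° = 56.5°.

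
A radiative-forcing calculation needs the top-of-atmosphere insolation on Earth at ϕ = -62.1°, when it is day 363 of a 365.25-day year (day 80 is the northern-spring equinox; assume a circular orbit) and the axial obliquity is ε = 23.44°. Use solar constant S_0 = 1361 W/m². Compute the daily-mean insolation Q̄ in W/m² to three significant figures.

Solar longitude: L_s = 360° × (363 − 80)/365.25 = 278.932°.
sin δ = sin 23.44° × sin 278.932° = -0.39296, so δ = -23.139°.
cos h₀ = −tan(-62.1°) tan(-23.139°) = -0.8071, h₀ = 2.5100 rad.
Bracket: h₀ sin ϕ sin δ + cos ϕ cos δ sin h₀ = 2.5100×-0.88377×-0.39296 + 0.46793×0.91955×0.59040 = 0.871689 + 0.254040 = 1.125729.
Q̄ = (S_0/π) × [bracket] = (1361/π) × 1.125729 = 487.7 W/m².

Q̄ ≈ 488 W/m²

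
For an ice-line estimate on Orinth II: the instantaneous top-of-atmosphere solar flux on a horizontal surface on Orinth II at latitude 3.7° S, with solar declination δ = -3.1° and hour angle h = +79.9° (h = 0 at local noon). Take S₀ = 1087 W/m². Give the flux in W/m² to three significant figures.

cos θ_z = sin φ sin δ + cos φ cos δ cos h = 0.003490 + 0.174745 = 0.178235.
Flux = S₀ · cos θ_z = 1087 × 0.178235 = 193.7 W/m².

194 W/m²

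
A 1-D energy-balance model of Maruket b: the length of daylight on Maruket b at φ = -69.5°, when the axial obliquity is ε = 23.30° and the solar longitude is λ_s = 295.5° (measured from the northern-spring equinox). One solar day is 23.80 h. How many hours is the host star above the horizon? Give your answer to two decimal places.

23.80 h

Solar declination: sin δ = sin ε · sin λ_s = sin 23.30° × sin 295.5° = -0.35701, so δ = -20.917°.
Sunrise equation: cos H₀ = −tan φ · tan δ = -1.0222 ≤ −1, so the host star never sets (polar day) and H₀ = π.
Daylight = 2H₀/(2π) × 23.80 h = (3.1416/π) × 23.80 = 23.80 h.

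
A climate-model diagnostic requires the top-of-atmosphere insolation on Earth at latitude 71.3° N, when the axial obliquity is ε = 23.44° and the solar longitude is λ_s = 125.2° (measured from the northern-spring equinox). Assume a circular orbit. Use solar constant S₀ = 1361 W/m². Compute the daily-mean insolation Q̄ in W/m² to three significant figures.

Solar declination: sin δ = sin ε · sin λ_s = sin 23.44° × sin 125.2° = 0.32505, so δ = +18.969°.
cos H₀ = −tan(+71.3°) tan(+18.969°) = -1.0155 ≤ −1 ⇒ polar day, H₀ = π.
Bracket: H₀ sin φ sin δ + cos φ cos δ sin H₀ = 3.1416×0.94721×0.32505 + 0.32061×0.94570×0.00000 = 0.967269 + 0.000000 = 0.967269.
Q̄ = (S₀/π) × [bracket] = (1361/π) × 0.967269 = 419.0 W/m².

Q̄ ≈ 419 W/m²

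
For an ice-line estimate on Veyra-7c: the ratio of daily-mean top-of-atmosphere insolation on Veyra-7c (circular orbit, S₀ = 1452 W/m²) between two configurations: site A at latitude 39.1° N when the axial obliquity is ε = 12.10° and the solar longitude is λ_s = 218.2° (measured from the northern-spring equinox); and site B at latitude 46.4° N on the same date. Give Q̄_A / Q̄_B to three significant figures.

Q̄_A / Q̄_B ≈ 1.19

— Configuration A (φ=+39.1°):
Solar declination: sin δ = sin ε · sin λ_s = sin 12.10° × sin 218.2° = -0.12963, so δ = -7.448°.
cos H₀ = −tan(+39.1°) tan(-7.448°) = 0.1062, H₀ = 1.4644 rad.
Bracket: H₀ sin φ sin δ + cos φ cos δ sin H₀ = 1.4644×0.63068×-0.12963 + 0.77605×0.99156×0.99434 = -0.119722 + 0.765145 = 0.645423.
Q̄ = (S₀/π) × [bracket] = (1452/π) × 0.645423 = 298.31 W/m².
— Configuration B (φ=+46.4°):
cos H₀ = −tan(+46.4°) tan(-7.448°) = 0.1373, H₀ = 1.4331 rad.
Bracket: H₀ sin φ sin δ + cos φ cos δ sin H₀ = 1.4331×0.72417×-0.12963 + 0.68962×0.99156×0.99053 = -0.134531 + 0.677324 = 0.542793.
Q̄ = (S₀/π) × [bracket] = (1452/π) × 0.542793 = 250.87 W/m².
Ratio Q̄_A / Q̄_B = 298.31 / 250.87 = 1.189.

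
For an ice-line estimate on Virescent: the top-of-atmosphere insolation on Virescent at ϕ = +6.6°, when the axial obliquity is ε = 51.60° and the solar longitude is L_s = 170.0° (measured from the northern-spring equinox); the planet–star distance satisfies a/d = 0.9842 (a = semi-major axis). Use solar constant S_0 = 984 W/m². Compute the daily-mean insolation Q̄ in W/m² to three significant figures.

Q̄ ≈ 306 W/m²

Solar declination: sin δ = sin ε · sin L_s = sin 51.60° × sin 170.0° = 0.13609, so δ = +7.821°.
cos h₀ = −tan(+6.6°) tan(+7.821°) = -0.0159, h₀ = 1.5867 rad.
Bracket: h₀ sin ϕ sin δ + cos ϕ cos δ sin h₀ = 1.5867×0.11494×0.13609 + 0.99337×0.99070×0.99987 = 0.024819 + 0.984004 = 1.008823.
Inverse-square distance factor (a/d)² = 0.9842² = 0.968650.
Q̄ = (S_0/π) × 0.968650 × [bracket] = (984/π) × 0.968650 × 1.008823 = 306.1 W/m².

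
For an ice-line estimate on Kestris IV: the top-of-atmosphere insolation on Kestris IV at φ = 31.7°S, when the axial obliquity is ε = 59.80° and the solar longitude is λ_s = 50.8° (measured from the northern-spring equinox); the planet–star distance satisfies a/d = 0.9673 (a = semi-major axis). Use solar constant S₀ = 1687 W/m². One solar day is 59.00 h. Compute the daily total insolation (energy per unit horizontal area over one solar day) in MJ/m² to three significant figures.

Solar declination: sin δ = sin ε · sin λ_s = sin 59.80° × sin 50.8° = 0.66976, so δ = +42.049°.
cos H₀ = −tan(-31.7°) tan(+42.049°) = 0.5571, H₀ = 0.9800 rad.
Bracket: H₀ sin φ sin δ + cos φ cos δ sin H₀ = 0.9800×-0.52547×0.66976 + 0.85081×0.74257×0.83047 = -0.344900 + 0.524679 = 0.179779.
Inverse-square distance factor (a/d)² = 0.9673² = 0.935669.
Q̄ = (S₀/π) × 0.935669 × [bracket] = (1687/π) × 0.935669 × 0.179779 = 90.329 W/m².
Daily total = Q̄ × 59.00 h × 3600 s/h = 90.329 × 59.00 × 3600 / 10⁶ = 19.19 MJ/m².

19.2 MJ/m²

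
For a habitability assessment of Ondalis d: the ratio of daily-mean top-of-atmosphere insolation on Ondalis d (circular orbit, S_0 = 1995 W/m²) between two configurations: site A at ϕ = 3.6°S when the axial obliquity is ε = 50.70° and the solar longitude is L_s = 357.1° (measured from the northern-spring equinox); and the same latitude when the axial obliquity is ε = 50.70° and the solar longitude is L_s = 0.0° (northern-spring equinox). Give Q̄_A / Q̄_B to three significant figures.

Q̄_A / Q̄_B ≈ 1.00

— Configuration A (ϕ=-3.6°):
Solar declination: sin δ = sin ε · sin L_s = sin 50.70° × sin 357.1° = -0.03915, so δ = -2.244°.
cos h₀ = −tan(-3.6°) tan(-2.244°) = -0.0025, h₀ = 1.5733 rad.
Bracket: h₀ sin ϕ sin δ + cos ϕ cos δ sin h₀ = 1.5733×-0.06279×-0.03915 + 0.99803×0.99923×1.00000 = 0.003868 + 0.997262 = 1.001130.
Q̄ = (S_0/π) × [bracket] = (1995/π) × 1.001130 = 635.75 W/m².
— Configuration B (ϕ=-3.6°):
Solar declination: sin δ = sin ε · sin L_s = sin 50.70° × sin 0.0° = 0.00000, so δ = +0.000°.
cos h₀ = −tan(-3.6°) tan(+0.000°) = 0.0000, h₀ = 1.5708 rad.
Bracket: h₀ sin ϕ sin δ + cos ϕ cos δ sin h₀ = 1.5708×-0.06279×0.00000 + 0.99803×1.00000×1.00000 = -0.000000 + 0.998030 = 0.998030.
Q̄ = (S_0/π) × [bracket] = (1995/π) × 0.998030 = 633.78 W/m².
Ratio Q̄_A / Q̄_B = 635.75 / 633.78 = 1.003.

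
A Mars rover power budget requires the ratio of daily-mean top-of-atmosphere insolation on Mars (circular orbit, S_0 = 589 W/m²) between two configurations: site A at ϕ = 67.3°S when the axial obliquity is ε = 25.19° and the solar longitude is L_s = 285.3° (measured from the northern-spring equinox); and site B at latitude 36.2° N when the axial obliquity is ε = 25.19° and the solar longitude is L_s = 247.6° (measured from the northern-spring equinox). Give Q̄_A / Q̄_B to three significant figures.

Q̄_A / Q̄_B ≈ 2.88

— Configuration A (ϕ=-67.3°):
Solar declination: sin δ = sin ε · sin L_s = sin 25.19° × sin 285.3° = -0.41054, so δ = -24.239°.
cos h₀ = −tan(-67.3°) tan(-24.239°) = -1.0763 ≤ −1 ⇒ polar day, h₀ = π.
Bracket: h₀ sin ϕ sin δ + cos ϕ cos δ sin h₀ = 3.1416×-0.92254×-0.41054 + 0.38591×0.91184×0.00000 = 1.189848 + 0.000000 = 1.189848.
Q̄ = (S_0/π) × [bracket] = (589/π) × 1.189848 = 223.08 W/m².
— Configuration B (ϕ=+36.2°):
Solar declination: sin δ = sin ε · sin L_s = sin 25.19° × sin 247.6° = -0.39351, so δ = -23.173°.
cos h₀ = −tan(+36.2°) tan(-23.173°) = 0.3133, h₀ = 1.2522 rad.
Bracket: h₀ sin ϕ sin δ + cos ϕ cos δ sin h₀ = 1.2522×0.59061×-0.39351 + 0.80696×0.91932×0.94966 = -0.291025 + 0.704510 = 0.413485.
Q̄ = (S_0/π) × [bracket] = (589/π) × 0.413485 = 77.522 W/m².
Ratio Q̄_A / Q̄_B = 223.08 / 77.522 = 2.878.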